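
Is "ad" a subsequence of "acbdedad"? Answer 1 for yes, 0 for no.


Check if "ad" is a subsequence of "acbdedad"
Greedy scan:
  Position 0 ('a'): matches sub[0] = 'a'
  Position 1 ('c'): no match needed
  Position 2 ('b'): no match needed
  Position 3 ('d'): matches sub[1] = 'd'
  Position 4 ('e'): no match needed
  Position 5 ('d'): no match needed
  Position 6 ('a'): no match needed
  Position 7 ('d'): no match needed
All 2 characters matched => is a subsequence

1


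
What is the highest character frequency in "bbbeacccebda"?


Input: bbbeacccebda
Character counts:
  'a': 2
  'b': 4
  'c': 3
  'd': 1
  'e': 2
Maximum frequency: 4

4


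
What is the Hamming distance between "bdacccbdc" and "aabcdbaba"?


Comparing "bdacccbdc" and "aabcdbaba" position by position:
  Position 0: 'b' vs 'a' => differ
  Position 1: 'd' vs 'a' => differ
  Position 2: 'a' vs 'b' => differ
  Position 3: 'c' vs 'c' => same
  Position 4: 'c' vs 'd' => differ
  Position 5: 'c' vs 'b' => differ
  Position 6: 'b' vs 'a' => differ
  Position 7: 'd' vs 'b' => differ
  Position 8: 'c' vs 'a' => differ
Total differences (Hamming distance): 8

8


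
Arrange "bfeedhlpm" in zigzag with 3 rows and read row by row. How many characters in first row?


Zigzag "bfeedhlpm" into 3 rows:
Placing characters:
  'b' => row 0
  'f' => row 1
  'e' => row 2
  'e' => row 1
  'd' => row 0
  'h' => row 1
  'l' => row 2
  'p' => row 1
  'm' => row 0
Rows:
  Row 0: "bdm"
  Row 1: "fehp"
  Row 2: "el"
First row length: 3

3


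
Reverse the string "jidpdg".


Input: jidpdg
Reading characters right to left:
  Position 5: 'g'
  Position 4: 'd'
  Position 3: 'p'
  Position 2: 'd'
  Position 1: 'i'
  Position 0: 'j'
Reversed: gdpdij

gdpdij


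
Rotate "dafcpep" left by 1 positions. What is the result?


Input: "dafcpep", rotate left by 1
First 1 characters: "d"
Remaining characters: "afcpep"
Concatenate remaining + first: "afcpep" + "d" = "afcpepd"

afcpepd


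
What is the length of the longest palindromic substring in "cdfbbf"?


Input: "cdfbbf"
Checking substrings for palindromes:
  [2:6] "fbbf" (len 4) => palindrome
  [3:5] "bb" (len 2) => palindrome
Longest palindromic substring: "fbbf" with length 4

4


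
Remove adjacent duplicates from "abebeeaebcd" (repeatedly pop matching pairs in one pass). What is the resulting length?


Input: abebeeaebcd
Stack-based adjacent duplicate removal:
  Read 'a': push. Stack: a
  Read 'b': push. Stack: ab
  Read 'e': push. Stack: abe
  Read 'b': push. Stack: abeb
  Read 'e': push. Stack: abebe
  Read 'e': matches stack top 'e' => pop. Stack: abeb
  Read 'a': push. Stack: abeba
  Read 'e': push. Stack: abebae
  Read 'b': push. Stack: abebaeb
  Read 'c': push. Stack: abebaebc
  Read 'd': push. Stack: abebaebcd
Final stack: "abebaebcd" (length 9)

9


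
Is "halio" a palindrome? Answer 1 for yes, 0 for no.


Input: halio
Reversed: oilah
  Compare pos 0 ('h') with pos 4 ('o'): MISMATCH
  Compare pos 1 ('a') with pos 3 ('i'): MISMATCH
Result: not a palindrome

0


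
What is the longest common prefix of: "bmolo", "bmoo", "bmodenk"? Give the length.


Words: bmolo, bmoo, bmodenk
  Position 0: all 'b' => match
  Position 1: all 'm' => match
  Position 2: all 'o' => match
  Position 3: ('l', 'o', 'd') => mismatch, stop
LCP = "bmo" (length 3)

3


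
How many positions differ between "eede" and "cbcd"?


Comparing "eede" and "cbcd" position by position:
  Position 0: 'e' vs 'c' => DIFFER
  Position 1: 'e' vs 'b' => DIFFER
  Position 2: 'd' vs 'c' => DIFFER
  Position 3: 'e' vs 'd' => DIFFER
Positions that differ: 4

4


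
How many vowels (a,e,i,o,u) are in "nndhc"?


Input: nndhc
Checking each character:
  'n' at position 0: consonant
  'n' at position 1: consonant
  'd' at position 2: consonant
  'h' at position 3: consonant
  'c' at position 4: consonant
Total vowels: 0

0


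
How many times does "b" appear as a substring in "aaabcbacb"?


Searching for "b" in "aaabcbacb"
Scanning each position:
  Position 0: "a" => no
  Position 1: "a" => no
  Position 2: "a" => no
  Position 3: "b" => MATCH
  Position 4: "c" => no
  Position 5: "b" => MATCH
  Position 6: "a" => no
  Position 7: "c" => no
  Position 8: "b" => MATCH
Total occurrences: 3

3


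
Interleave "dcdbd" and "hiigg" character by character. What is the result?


Interleaving "dcdbd" and "hiigg":
  Position 0: 'd' from first, 'h' from second => "dh"
  Position 1: 'c' from first, 'i' from second => "ci"
  Position 2: 'd' from first, 'i' from second => "di"
  Position 3: 'b' from first, 'g' from second => "bg"
  Position 4: 'd' from first, 'g' from second => "dg"
Result: dhcidibgdg

dhcidibgdg


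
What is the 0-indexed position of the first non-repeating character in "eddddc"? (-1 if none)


Input: eddddc
Character frequencies:
  'c': 1
  'd': 4
  'e': 1
Scanning left to right for freq == 1:
  Position 0 ('e'): unique! => answer = 0

0


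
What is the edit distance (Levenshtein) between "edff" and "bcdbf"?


Computing edit distance: "edff" -> "bcdbf"
DP table:
           b    c    d    b    f
      0    1    2    3    4    5
  e   1    1    2    3    4    5
  d   2    2    2    2    3    4
  f   3    3    3    3    3    3
  f   4    4    4    4    4    3
Edit distance = dp[4][5] = 3

3


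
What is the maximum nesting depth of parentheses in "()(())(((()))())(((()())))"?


Input: "()(())(((()))())(((()())))"
Tracking depth:
  Position 0 '(': depth becomes 1
  Position 1 ')': depth becomes 0
  Position 2 '(': depth becomes 1
  Position 3 '(': depth becomes 2
  Position 4 ')': depth becomes 1
  Position 5 ')': depth becomes 0
  Position 6 '(': depth becomes 1
  Position 7 '(': depth becomes 2
  Position 8 '(': depth becomes 3
  Position 9 '(': depth becomes 4
  Position 10 ')': depth becomes 3
  Position 11 ')': depth becomes 2
  Position 12 ')': depth becomes 1
  Position 13 '(': depth becomes 2
  Position 14 ')': depth becomes 1
  Position 15 ')': depth becomes 0
  Position 16 '(': depth becomes 1
  Position 17 '(': depth becomes 2
  Position 18 '(': depth becomes 3
  Position 19 '(': depth becomes 4
  Position 20 ')': depth becomes 3
  Position 21 '(': depth becomes 4
  Position 22 ')': depth becomes 3
  Position 23 ')': depth becomes 2
  Position 24 ')': depth becomes 1
  Position 25 ')': depth becomes 0
Maximum depth reached: 4

4


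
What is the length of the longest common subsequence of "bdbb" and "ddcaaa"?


LCS of "bdbb" and "ddcaaa"
DP table:
           d    d    c    a    a    a
      0    0    0    0    0    0    0
  b   0    0    0    0    0    0    0
  d   0    1    1    1    1    1    1
  b   0    1    1    1    1    1    1
  b   0    1    1    1    1    1    1
LCS length = dp[4][6] = 1

1


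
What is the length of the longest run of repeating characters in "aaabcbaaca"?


Input: "aaabcbaaca"
Scanning for longest run:
  Position 1 ('a'): continues run of 'a', length=2
  Position 2 ('a'): continues run of 'a', length=3
  Position 3 ('b'): new char, reset run to 1
  Position 4 ('c'): new char, reset run to 1
  Position 5 ('b'): new char, reset run to 1
  Position 6 ('a'): new char, reset run to 1
  Position 7 ('a'): continues run of 'a', length=2
  Position 8 ('c'): new char, reset run to 1
  Position 9 ('a'): new char, reset run to 1
Longest run: 'a' with length 3

3


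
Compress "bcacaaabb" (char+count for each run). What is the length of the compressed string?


Input: bcacaaabb
Runs:
  'b' x 1 => "b1"
  'c' x 1 => "c1"
  'a' x 1 => "a1"
  'c' x 1 => "c1"
  'a' x 3 => "a3"
  'b' x 2 => "b2"
Compressed: "b1c1a1c1a3b2"
Compressed length: 12

12


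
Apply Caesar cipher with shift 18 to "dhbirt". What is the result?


Caesar cipher: shift "dhbirt" by 18
  'd' (pos 3) + 18 = pos 21 = 'v'
  'h' (pos 7) + 18 = pos 25 = 'z'
  'b' (pos 1) + 18 = pos 19 = 't'
  'i' (pos 8) + 18 = pos 0 = 'a'
  'r' (pos 17) + 18 = pos 9 = 'j'
  't' (pos 19) + 18 = pos 11 = 'l'
Result: vztajl

vztajl


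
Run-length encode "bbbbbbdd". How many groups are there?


Input: bbbbbbdd
Scanning for consecutive runs:
  Group 1: 'b' x 6 (positions 0-5)
  Group 2: 'd' x 2 (positions 6-7)
Total groups: 2

2


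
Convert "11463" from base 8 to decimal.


Input: "11463" in base 8
Positional expansion:
  Digit '1' (value 1) x 8^4 = 4096
  Digit '1' (value 1) x 8^3 = 512
  Digit '4' (value 4) x 8^2 = 256
  Digit '6' (value 6) x 8^1 = 48
  Digit '3' (value 3) x 8^0 = 3
Sum = 4915

4915


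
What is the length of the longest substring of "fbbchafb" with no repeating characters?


Input: "fbbchafb"
Sliding window (track last position of each char):
  Position 0 ('f'): window [0,0] length 1 -- new best
  Position 1 ('b'): window [0,1] length 2 -- new best
  Position 2 ('b'): repeat (last at 1), move window start to 2
  Position 2 ('b'): window [2,2] length 1
  Position 3 ('c'): window [2,3] length 2
  Position 4 ('h'): window [2,4] length 3 -- new best
  Position 5 ('a'): window [2,5] length 4 -- new best
  Position 6 ('f'): window [2,6] length 5 -- new best
  Position 7 ('b'): repeat (last at 2), move window start to 3
  Position 7 ('b'): window [3,7] length 5
Longest substring with no repeats: "bchaf" with length 5

5


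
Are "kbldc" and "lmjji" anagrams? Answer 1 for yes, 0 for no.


Strings: "kbldc", "lmjji"
Sorted first:  bcdkl
Sorted second: ijjlm
Differ at position 0: 'b' vs 'i' => not anagrams

0


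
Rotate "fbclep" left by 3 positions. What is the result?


Input: "fbclep", rotate left by 3
First 3 characters: "fbc"
Remaining characters: "lep"
Concatenate remaining + first: "lep" + "fbc" = "lepfbc"

lepfbc


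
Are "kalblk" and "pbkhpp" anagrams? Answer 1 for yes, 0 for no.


Strings: "kalblk", "pbkhpp"
Sorted first:  abkkll
Sorted second: bhkppp
Differ at position 0: 'a' vs 'b' => not anagrams

0


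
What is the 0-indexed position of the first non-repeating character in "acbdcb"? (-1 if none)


Input: acbdcb
Character frequencies:
  'a': 1
  'b': 2
  'c': 2
  'd': 1
Scanning left to right for freq == 1:
  Position 0 ('a'): unique! => answer = 0

0


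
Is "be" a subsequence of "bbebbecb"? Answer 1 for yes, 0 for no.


Check if "be" is a subsequence of "bbebbecb"
Greedy scan:
  Position 0 ('b'): matches sub[0] = 'b'
  Position 1 ('b'): no match needed
  Position 2 ('e'): matches sub[1] = 'e'
  Position 3 ('b'): no match needed
  Position 4 ('b'): no match needed
  Position 5 ('e'): no match needed
  Position 6 ('c'): no match needed
  Position 7 ('b'): no match needed
All 2 characters matched => is a subsequence

1


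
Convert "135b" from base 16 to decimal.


Input: "135b" in base 16
Positional expansion:
  Digit '1' (value 1) x 16^3 = 4096
  Digit '3' (value 3) x 16^2 = 768
  Digit '5' (value 5) x 16^1 = 80
  Digit 'b' (value 11) x 16^0 = 11
Sum = 4955

4955


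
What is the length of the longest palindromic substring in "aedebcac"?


Input: "aedebcac"
Checking substrings for palindromes:
  [1:4] "ede" (len 3) => palindrome
  [5:8] "cac" (len 3) => palindrome
Longest palindromic substring: "ede" with length 3

3


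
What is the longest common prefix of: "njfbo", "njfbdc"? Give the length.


Words: njfbo, njfbdc
  Position 0: all 'n' => match
  Position 1: all 'j' => match
  Position 2: all 'f' => match
  Position 3: all 'b' => match
  Position 4: ('o', 'd') => mismatch, stop
LCP = "njfb" (length 4)

4


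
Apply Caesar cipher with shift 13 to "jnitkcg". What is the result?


Caesar cipher: shift "jnitkcg" by 13
  'j' (pos 9) + 13 = pos 22 = 'w'
  'n' (pos 13) + 13 = pos 0 = 'a'
  'i' (pos 8) + 13 = pos 21 = 'v'
  't' (pos 19) + 13 = pos 6 = 'g'
  'k' (pos 10) + 13 = pos 23 = 'x'
  'c' (pos 2) + 13 = pos 15 = 'p'
  'g' (pos 6) + 13 = pos 19 = 't'
Result: wavgxpt

wavgxpt


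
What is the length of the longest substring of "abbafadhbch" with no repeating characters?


Input: "abbafadhbch"
Sliding window (track last position of each char):
  Position 0 ('a'): window [0,0] length 1 -- new best
  Position 1 ('b'): window [0,1] length 2 -- new best
  Position 2 ('b'): repeat (last at 1), move window start to 2
  Position 2 ('b'): window [2,2] length 1
  Position 3 ('a'): window [2,3] length 2
  Position 4 ('f'): window [2,4] length 3 -- new best
  Position 5 ('a'): repeat (last at 3), move window start to 4
  Position 5 ('a'): window [4,5] length 2
  Position 6 ('d'): window [4,6] length 3
  Position 7 ('h'): window [4,7] length 4 -- new best
  Position 8 ('b'): window [4,8] length 5 -- new best
  Position 9 ('c'): window [4,9] length 6 -- new best
  Position 10 ('h'): repeat (last at 7), move window start to 8
  Position 10 ('h'): window [8,10] length 3
Longest substring with no repeats: "fadhbc" with length 6

6


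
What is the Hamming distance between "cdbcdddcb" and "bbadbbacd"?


Comparing "cdbcdddcb" and "bbadbbacd" position by position:
  Position 0: 'c' vs 'b' => differ
  Position 1: 'd' vs 'b' => differ
  Position 2: 'b' vs 'a' => differ
  Position 3: 'c' vs 'd' => differ
  Position 4: 'd' vs 'b' => differ
  Position 5: 'd' vs 'b' => differ
  Position 6: 'd' vs 'a' => differ
  Position 7: 'c' vs 'c' => same
  Position 8: 'b' vs 'd' => differ
Total differences (Hamming distance): 8

8


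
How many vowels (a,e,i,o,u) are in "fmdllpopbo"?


Input: fmdllpopbo
Checking each character:
  'f' at position 0: consonant
  'm' at position 1: consonant
  'd' at position 2: consonant
  'l' at position 3: consonant
  'l' at position 4: consonant
  'p' at position 5: consonant
  'o' at position 6: vowel (running total: 1)
  'p' at position 7: consonant
  'b' at position 8: consonant
  'o' at position 9: vowel (running total: 2)
Total vowels: 2

2


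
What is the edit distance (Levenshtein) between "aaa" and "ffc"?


Computing edit distance: "aaa" -> "ffc"
DP table:
           f    f    c
      0    1    2    3
  a   1    1    2    3
  a   2    2    2    3
  a   3    3    3    3
Edit distance = dp[3][3] = 3

3


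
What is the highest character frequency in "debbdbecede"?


Input: debbdbecede
Character counts:
  'b': 3
  'c': 1
  'd': 3
  'e': 4
Maximum frequency: 4

4


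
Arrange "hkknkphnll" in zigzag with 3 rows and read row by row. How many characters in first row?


Zigzag "hkknkphnll" into 3 rows:
Placing characters:
  'h' => row 0
  'k' => row 1
  'k' => row 2
  'n' => row 1
  'k' => row 0
  'p' => row 1
  'h' => row 2
  'n' => row 1
  'l' => row 0
  'l' => row 1
Rows:
  Row 0: "hkl"
  Row 1: "knpnl"
  Row 2: "kh"
First row length: 3

3


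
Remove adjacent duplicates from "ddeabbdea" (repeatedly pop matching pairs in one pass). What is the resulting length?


Input: ddeabbdea
Stack-based adjacent duplicate removal:
  Read 'd': push. Stack: d
  Read 'd': matches stack top 'd' => pop. Stack: (empty)
  Read 'e': push. Stack: e
  Read 'a': push. Stack: ea
  Read 'b': push. Stack: eab
  Read 'b': matches stack top 'b' => pop. Stack: ea
  Read 'd': push. Stack: ead
  Read 'e': push. Stack: eade
  Read 'a': push. Stack: eadea
Final stack: "eadea" (length 5)

5


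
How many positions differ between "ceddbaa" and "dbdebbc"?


Comparing "ceddbaa" and "dbdebbc" position by position:
  Position 0: 'c' vs 'd' => DIFFER
  Position 1: 'e' vs 'b' => DIFFER
  Position 2: 'd' vs 'd' => same
  Position 3: 'd' vs 'e' => DIFFER
  Position 4: 'b' vs 'b' => same
  Position 5: 'a' vs 'b' => DIFFER
  Position 6: 'a' vs 'c' => DIFFER
Positions that differ: 5

5


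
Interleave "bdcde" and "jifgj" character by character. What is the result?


Interleaving "bdcde" and "jifgj":
  Position 0: 'b' from first, 'j' from second => "bj"
  Position 1: 'd' from first, 'i' from second => "di"
  Position 2: 'c' from first, 'f' from second => "cf"
  Position 3: 'd' from first, 'g' from second => "dg"
  Position 4: 'e' from first, 'j' from second => "ej"
Result: bjdicfdgej

bjdicfdgej


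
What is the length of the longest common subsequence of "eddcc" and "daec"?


LCS of "eddcc" and "daec"
DP table:
           d    a    e    c
      0    0    0    0    0
  e   0    0    0    1    1
  d   0    1    1    1    1
  d   0    1    1    1    1
  c   0    1    1    1    2
  c   0    1    1    1    2
LCS length = dp[5][4] = 2

2


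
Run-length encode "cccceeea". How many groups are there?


Input: cccceeea
Scanning for consecutive runs:
  Group 1: 'c' x 4 (positions 0-3)
  Group 2: 'e' x 3 (positions 4-6)
  Group 3: 'a' x 1 (positions 7-7)
Total groups: 3

3


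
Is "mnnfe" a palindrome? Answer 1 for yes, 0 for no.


Input: mnnfe
Reversed: efnnm
  Compare pos 0 ('m') with pos 4 ('e'): MISMATCH
  Compare pos 1 ('n') with pos 3 ('f'): MISMATCH
Result: not a palindrome

0


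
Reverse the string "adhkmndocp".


Input: adhkmndocp
Reading characters right to left:
  Position 9: 'p'
  Position 8: 'c'
  Position 7: 'o'
  Position 6: 'd'
  Position 5: 'n'
  Position 4: 'm'
  Position 3: 'k'
  Position 2: 'h'
  Position 1: 'd'
  Position 0: 'a'
Reversed: pcodnmkhda

pcodnmkhda


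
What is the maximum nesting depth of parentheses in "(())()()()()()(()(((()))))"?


Input: "(())()()()()()(()(((()))))"
Tracking depth:
  Position 0 '(': depth becomes 1
  Position 1 '(': depth becomes 2
  Position 2 ')': depth becomes 1
  Position 3 ')': depth becomes 0
  Position 4 '(': depth becomes 1
  Position 5 ')': depth becomes 0
  Position 6 '(': depth becomes 1
  Position 7 ')': depth becomes 0
  Position 8 '(': depth becomes 1
  Position 9 ')': depth becomes 0
  Position 10 '(': depth becomes 1
  Position 11 ')': depth becomes 0
  Position 12 '(': depth becomes 1
  Position 13 ')': depth becomes 0
  Position 14 '(': depth becomes 1
  Position 15 '(': depth becomes 2
  Position 16 ')': depth becomes 1
  Position 17 '(': depth becomes 2
  Position 18 '(': depth becomes 3
  Position 19 '(': depth becomes 4
  Position 20 '(': depth becomes 5
  Position 21 ')': depth becomes 4
  Position 22 ')': depth becomes 3
  Position 23 ')': depth becomes 2
  Position 24 ')': depth becomes 1
  Position 25 ')': depth becomes 0
Maximum depth reached: 5

5


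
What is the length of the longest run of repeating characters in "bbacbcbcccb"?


Input: "bbacbcbcccb"
Scanning for longest run:
  Position 1 ('b'): continues run of 'b', length=2
  Position 2 ('a'): new char, reset run to 1
  Position 3 ('c'): new char, reset run to 1
  Position 4 ('b'): new char, reset run to 1
  Position 5 ('c'): new char, reset run to 1
  Position 6 ('b'): new char, reset run to 1
  Position 7 ('c'): new char, reset run to 1
  Position 8 ('c'): continues run of 'c', length=2
  Position 9 ('c'): continues run of 'c', length=3
  Position 10 ('b'): new char, reset run to 1
Longest run: 'c' with length 3

3


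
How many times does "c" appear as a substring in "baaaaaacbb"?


Searching for "c" in "baaaaaacbb"
Scanning each position:
  Position 0: "b" => no
  Position 1: "a" => no
  Position 2: "a" => no
  Position 3: "a" => no
  Position 4: "a" => no
  Position 5: "a" => no
  Position 6: "a" => no
  Position 7: "c" => MATCH
  Position 8: "b" => no
  Position 9: "b" => no
Total occurrences: 1

1


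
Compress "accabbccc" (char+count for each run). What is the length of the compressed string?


Input: accabbccc
Runs:
  'a' x 1 => "a1"
  'c' x 2 => "c2"
  'a' x 1 => "a1"
  'b' x 2 => "b2"
  'c' x 3 => "c3"
Compressed: "a1c2a1b2c3"
Compressed length: 10

10


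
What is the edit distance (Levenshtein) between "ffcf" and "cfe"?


Computing edit distance: "ffcf" -> "cfe"
DP table:
           c    f    e
      0    1    2    3
  f   1    1    1    2
  f   2    2    1    2
  c   3    2    2    2
  f   4    3    2    3
Edit distance = dp[4][3] = 3

3


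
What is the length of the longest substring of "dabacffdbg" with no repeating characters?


Input: "dabacffdbg"
Sliding window (track last position of each char):
  Position 0 ('d'): window [0,0] length 1 -- new best
  Position 1 ('a'): window [0,1] length 2 -- new best
  Position 2 ('b'): window [0,2] length 3 -- new best
  Position 3 ('a'): repeat (last at 1), move window start to 2
  Position 3 ('a'): window [2,3] length 2
  Position 4 ('c'): window [2,4] length 3
  Position 5 ('f'): window [2,5] length 4 -- new best
  Position 6 ('f'): repeat (last at 5), move window start to 6
  Position 6 ('f'): window [6,6] length 1
  Position 7 ('d'): window [6,7] length 2
  Position 8 ('b'): window [6,8] length 3
  Position 9 ('g'): window [6,9] length 4
Longest substring with no repeats: "bacf" with length 4

4


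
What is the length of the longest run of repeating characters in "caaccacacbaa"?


Input: "caaccacacbaa"
Scanning for longest run:
  Position 1 ('a'): new char, reset run to 1
  Position 2 ('a'): continues run of 'a', length=2
  Position 3 ('c'): new char, reset run to 1
  Position 4 ('c'): continues run of 'c', length=2
  Position 5 ('a'): new char, reset run to 1
  Position 6 ('c'): new char, reset run to 1
  Position 7 ('a'): new char, reset run to 1
  Position 8 ('c'): new char, reset run to 1
  Position 9 ('b'): new char, reset run to 1
  Position 10 ('a'): new char, reset run to 1
  Position 11 ('a'): continues run of 'a', length=2
Longest run: 'a' with length 2

2


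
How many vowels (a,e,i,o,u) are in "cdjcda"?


Input: cdjcda
Checking each character:
  'c' at position 0: consonant
  'd' at position 1: consonant
  'j' at position 2: consonant
  'c' at position 3: consonant
  'd' at position 4: consonant
  'a' at position 5: vowel (running total: 1)
Total vowels: 1

1


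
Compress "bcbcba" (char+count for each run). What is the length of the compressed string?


Input: bcbcba
Runs:
  'b' x 1 => "b1"
  'c' x 1 => "c1"
  'b' x 1 => "b1"
  'c' x 1 => "c1"
  'b' x 1 => "b1"
  'a' x 1 => "a1"
Compressed: "b1c1b1c1b1a1"
Compressed length: 12

12


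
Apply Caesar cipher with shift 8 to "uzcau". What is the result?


Caesar cipher: shift "uzcau" by 8
  'u' (pos 20) + 8 = pos 2 = 'c'
  'z' (pos 25) + 8 = pos 7 = 'h'
  'c' (pos 2) + 8 = pos 10 = 'k'
  'a' (pos 0) + 8 = pos 8 = 'i'
  'u' (pos 20) + 8 = pos 2 = 'c'
Result: chkic

chkic


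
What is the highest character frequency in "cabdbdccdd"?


Input: cabdbdccdd
Character counts:
  'a': 1
  'b': 2
  'c': 3
  'd': 4
Maximum frequency: 4

4


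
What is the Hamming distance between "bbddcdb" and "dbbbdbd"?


Comparing "bbddcdb" and "dbbbdbd" position by position:
  Position 0: 'b' vs 'd' => differ
  Position 1: 'b' vs 'b' => same
  Position 2: 'd' vs 'b' => differ
  Position 3: 'd' vs 'b' => differ
  Position 4: 'c' vs 'd' => differ
  Position 5: 'd' vs 'b' => differ
  Position 6: 'b' vs 'd' => differ
Total differences (Hamming distance): 6

6


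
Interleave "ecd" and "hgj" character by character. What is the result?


Interleaving "ecd" and "hgj":
  Position 0: 'e' from first, 'h' from second => "eh"
  Position 1: 'c' from first, 'g' from second => "cg"
  Position 2: 'd' from first, 'j' from second => "dj"
Result: ehcgdj

ehcgdj


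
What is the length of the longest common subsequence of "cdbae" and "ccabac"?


LCS of "cdbae" and "ccabac"
DP table:
           c    c    a    b    a    c
      0    0    0    0    0    0    0
  c   0    1    1    1    1    1    1
  d   0    1    1    1    1    1    1
  b   0    1    1    1    2    2    2
  a   0    1    1    2    2    3    3
  e   0    1    1    2    2    3    3
LCS length = dp[5][6] = 3

3


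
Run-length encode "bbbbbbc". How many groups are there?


Input: bbbbbbc
Scanning for consecutive runs:
  Group 1: 'b' x 6 (positions 0-5)
  Group 2: 'c' x 1 (positions 6-6)
Total groups: 2

2


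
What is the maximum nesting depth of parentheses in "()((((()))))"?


Input: "()((((()))))"
Tracking depth:
  Position 0 '(': depth becomes 1
  Position 1 ')': depth becomes 0
  Position 2 '(': depth becomes 1
  Position 3 '(': depth becomes 2
  Position 4 '(': depth becomes 3
  Position 5 '(': depth becomes 4
  Position 6 '(': depth becomes 5
  Position 7 ')': depth becomes 4
  Position 8 ')': depth becomes 3
  Position 9 ')': depth becomes 2
  Position 10 ')': depth becomes 1
  Position 11 ')': depth becomes 0
Maximum depth reached: 5

5


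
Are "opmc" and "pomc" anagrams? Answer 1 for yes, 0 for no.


Strings: "opmc", "pomc"
Sorted first:  cmop
Sorted second: cmop
Sorted forms match => anagrams

1


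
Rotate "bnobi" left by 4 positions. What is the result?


Input: "bnobi", rotate left by 4
First 4 characters: "bnob"
Remaining characters: "i"
Concatenate remaining + first: "i" + "bnob" = "ibnob"

ibnob


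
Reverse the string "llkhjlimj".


Input: llkhjlimj
Reading characters right to left:
  Position 8: 'j'
  Position 7: 'm'
  Position 6: 'i'
  Position 5: 'l'
  Position 4: 'j'
  Position 3: 'h'
  Position 2: 'k'
  Position 1: 'l'
  Position 0: 'l'
Reversed: jmiljhkll

jmiljhkll


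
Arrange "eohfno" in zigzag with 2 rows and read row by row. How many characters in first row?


Zigzag "eohfno" into 2 rows:
Placing characters:
  'e' => row 0
  'o' => row 1
  'h' => row 0
  'f' => row 1
  'n' => row 0
  'o' => row 1
Rows:
  Row 0: "ehn"
  Row 1: "ofo"
First row length: 3

3


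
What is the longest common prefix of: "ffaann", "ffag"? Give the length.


Words: ffaann, ffag
  Position 0: all 'f' => match
  Position 1: all 'f' => match
  Position 2: all 'a' => match
  Position 3: ('a', 'g') => mismatch, stop
LCP = "ffa" (length 3)

3


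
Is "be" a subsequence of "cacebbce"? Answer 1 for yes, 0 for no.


Check if "be" is a subsequence of "cacebbce"
Greedy scan:
  Position 0 ('c'): no match needed
  Position 1 ('a'): no match needed
  Position 2 ('c'): no match needed
  Position 3 ('e'): no match needed
  Position 4 ('b'): matches sub[0] = 'b'
  Position 5 ('b'): no match needed
  Position 6 ('c'): no match needed
  Position 7 ('e'): matches sub[1] = 'e'
All 2 characters matched => is a subsequence

1


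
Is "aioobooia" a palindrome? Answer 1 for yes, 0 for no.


Input: aioobooia
Reversed: aioobooia
  Compare pos 0 ('a') with pos 8 ('a'): match
  Compare pos 1 ('i') with pos 7 ('i'): match
  Compare pos 2 ('o') with pos 6 ('o'): match
  Compare pos 3 ('o') with pos 5 ('o'): match
Result: palindrome

1


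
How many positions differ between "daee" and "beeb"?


Comparing "daee" and "beeb" position by position:
  Position 0: 'd' vs 'b' => DIFFER
  Position 1: 'a' vs 'e' => DIFFER
  Position 2: 'e' vs 'e' => same
  Position 3: 'e' vs 'b' => DIFFER
Positions that differ: 3

3


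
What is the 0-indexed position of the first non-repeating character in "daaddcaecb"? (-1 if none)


Input: daaddcaecb
Character frequencies:
  'a': 3
  'b': 1
  'c': 2
  'd': 3
  'e': 1
Scanning left to right for freq == 1:
  Position 0 ('d'): freq=3, skip
  Position 1 ('a'): freq=3, skip
  Position 2 ('a'): freq=3, skip
  Position 3 ('d'): freq=3, skip
  Position 4 ('d'): freq=3, skip
  Position 5 ('c'): freq=2, skip
  Position 6 ('a'): freq=3, skip
  Position 7 ('e'): unique! => answer = 7

7


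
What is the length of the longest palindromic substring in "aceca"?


Input: "aceca"
Checking substrings for palindromes:
  [0:5] "aceca" (len 5) => palindrome
  [1:4] "cec" (len 3) => palindrome
Longest palindromic substring: "aceca" with length 5

5


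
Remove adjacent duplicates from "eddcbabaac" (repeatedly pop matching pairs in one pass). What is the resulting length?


Input: eddcbabaac
Stack-based adjacent duplicate removal:
  Read 'e': push. Stack: e
  Read 'd': push. Stack: ed
  Read 'd': matches stack top 'd' => pop. Stack: e
  Read 'c': push. Stack: ec
  Read 'b': push. Stack: ecb
  Read 'a': push. Stack: ecba
  Read 'b': push. Stack: ecbab
  Read 'a': push. Stack: ecbaba
  Read 'a': matches stack top 'a' => pop. Stack: ecbab
  Read 'c': push. Stack: ecbabc
Final stack: "ecbabc" (length 6)

6


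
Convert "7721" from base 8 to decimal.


Input: "7721" in base 8
Positional expansion:
  Digit '7' (value 7) x 8^3 = 3584
  Digit '7' (value 7) x 8^2 = 448
  Digit '2' (value 2) x 8^1 = 16
  Digit '1' (value 1) x 8^0 = 1
Sum = 4049

4049


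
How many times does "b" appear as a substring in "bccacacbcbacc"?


Searching for "b" in "bccacacbcbacc"
Scanning each position:
  Position 0: "b" => MATCH
  Position 1: "c" => no
  Position 2: "c" => no
  Position 3: "a" => no
  Position 4: "c" => no
  Position 5: "a" => no
  Position 6: "c" => no
  Position 7: "b" => MATCH
  Position 8: "c" => no
  Position 9: "b" => MATCH
  Position 10: "a" => no
  Position 11: "c" => no
  Position 12: "c" => no
Total occurrences: 3

3


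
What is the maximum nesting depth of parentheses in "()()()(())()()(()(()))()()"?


Input: "()()()(())()()(()(()))()()"
Tracking depth:
  Position 0 '(': depth becomes 1
  Position 1 ')': depth becomes 0
  Position 2 '(': depth becomes 1
  Position 3 ')': depth becomes 0
  Position 4 '(': depth becomes 1
  Position 5 ')': depth becomes 0
  Position 6 '(': depth becomes 1
  Position 7 '(': depth becomes 2
  Position 8 ')': depth becomes 1
  Position 9 ')': depth becomes 0
  Position 10 '(': depth becomes 1
  Position 11 ')': depth becomes 0
  Position 12 '(': depth becomes 1
  Position 13 ')': depth becomes 0
  Position 14 '(': depth becomes 1
  Position 15 '(': depth becomes 2
  Position 16 ')': depth becomes 1
  Position 17 '(': depth becomes 2
  Position 18 '(': depth becomes 3
  Position 19 ')': depth becomes 2
  Position 20 ')': depth becomes 1
  Position 21 ')': depth becomes 0
  Position 22 '(': depth becomes 1
  Position 23 ')': depth becomes 0
  Position 24 '(': depth becomes 1
  Position 25 ')': depth becomes 0
Maximum depth reached: 3

3


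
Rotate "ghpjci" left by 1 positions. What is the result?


Input: "ghpjci", rotate left by 1
First 1 characters: "g"
Remaining characters: "hpjci"
Concatenate remaining + first: "hpjci" + "g" = "hpjcig"

hpjcig


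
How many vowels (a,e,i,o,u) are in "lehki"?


Input: lehki
Checking each character:
  'l' at position 0: consonant
  'e' at position 1: vowel (running total: 1)
  'h' at position 2: consonant
  'k' at position 3: consonant
  'i' at position 4: vowel (running total: 2)
Total vowels: 2

2


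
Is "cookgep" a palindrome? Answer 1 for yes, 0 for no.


Input: cookgep
Reversed: pegkooc
  Compare pos 0 ('c') with pos 6 ('p'): MISMATCH
  Compare pos 1 ('o') with pos 5 ('e'): MISMATCH
  Compare pos 2 ('o') with pos 4 ('g'): MISMATCH
Result: not a palindrome

0


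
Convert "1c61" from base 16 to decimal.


Input: "1c61" in base 16
Positional expansion:
  Digit '1' (value 1) x 16^3 = 4096
  Digit 'c' (value 12) x 16^2 = 3072
  Digit '6' (value 6) x 16^1 = 96
  Digit '1' (value 1) x 16^0 = 1
Sum = 7265

7265


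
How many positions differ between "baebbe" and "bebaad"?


Comparing "baebbe" and "bebaad" position by position:
  Position 0: 'b' vs 'b' => same
  Position 1: 'a' vs 'e' => DIFFER
  Position 2: 'e' vs 'b' => DIFFER
  Position 3: 'b' vs 'a' => DIFFER
  Position 4: 'b' vs 'a' => DIFFER
  Position 5: 'e' vs 'd' => DIFFER
Positions that differ: 5

5


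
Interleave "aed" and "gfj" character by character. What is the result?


Interleaving "aed" and "gfj":
  Position 0: 'a' from first, 'g' from second => "ag"
  Position 1: 'e' from first, 'f' from second => "ef"
  Position 2: 'd' from first, 'j' from second => "dj"
Result: agefdj

agefdj


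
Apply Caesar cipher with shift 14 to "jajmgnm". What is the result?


Caesar cipher: shift "jajmgnm" by 14
  'j' (pos 9) + 14 = pos 23 = 'x'
  'a' (pos 0) + 14 = pos 14 = 'o'
  'j' (pos 9) + 14 = pos 23 = 'x'
  'm' (pos 12) + 14 = pos 0 = 'a'
  'g' (pos 6) + 14 = pos 20 = 'u'
  'n' (pos 13) + 14 = pos 1 = 'b'
  'm' (pos 12) + 14 = pos 0 = 'a'
Result: xoxauba

xoxauba


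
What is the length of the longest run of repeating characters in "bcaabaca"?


Input: "bcaabaca"
Scanning for longest run:
  Position 1 ('c'): new char, reset run to 1
  Position 2 ('a'): new char, reset run to 1
  Position 3 ('a'): continues run of 'a', length=2
  Position 4 ('b'): new char, reset run to 1
  Position 5 ('a'): new char, reset run to 1
  Position 6 ('c'): new char, reset run to 1
  Position 7 ('a'): new char, reset run to 1
Longest run: 'a' with length 2

2


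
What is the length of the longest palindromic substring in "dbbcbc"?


Input: "dbbcbc"
Checking substrings for palindromes:
  [2:5] "bcb" (len 3) => palindrome
  [3:6] "cbc" (len 3) => palindrome
  [1:3] "bb" (len 2) => palindrome
Longest palindromic substring: "bcb" with length 3

3


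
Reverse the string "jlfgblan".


Input: jlfgblan
Reading characters right to left:
  Position 7: 'n'
  Position 6: 'a'
  Position 5: 'l'
  Position 4: 'b'
  Position 3: 'g'
  Position 2: 'f'
  Position 1: 'l'
  Position 0: 'j'
Reversed: nalbgflj

nalbgflj


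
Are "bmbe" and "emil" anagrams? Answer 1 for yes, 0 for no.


Strings: "bmbe", "emil"
Sorted first:  bbem
Sorted second: eilm
Differ at position 0: 'b' vs 'e' => not anagrams

0


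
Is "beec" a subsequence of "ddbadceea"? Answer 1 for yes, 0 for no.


Check if "beec" is a subsequence of "ddbadceea"
Greedy scan:
  Position 0 ('d'): no match needed
  Position 1 ('d'): no match needed
  Position 2 ('b'): matches sub[0] = 'b'
  Position 3 ('a'): no match needed
  Position 4 ('d'): no match needed
  Position 5 ('c'): no match needed
  Position 6 ('e'): matches sub[1] = 'e'
  Position 7 ('e'): matches sub[2] = 'e'
  Position 8 ('a'): no match needed
Only matched 3/4 characters => not a subsequence

0


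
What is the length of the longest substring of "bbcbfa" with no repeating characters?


Input: "bbcbfa"
Sliding window (track last position of each char):
  Position 0 ('b'): window [0,0] length 1 -- new best
  Position 1 ('b'): repeat (last at 0), move window start to 1
  Position 1 ('b'): window [1,1] length 1
  Position 2 ('c'): window [1,2] length 2 -- new best
  Position 3 ('b'): repeat (last at 1), move window start to 2
  Position 3 ('b'): window [2,3] length 2
  Position 4 ('f'): window [2,4] length 3 -- new best
  Position 5 ('a'): window [2,5] length 4 -- new best
Longest substring with no repeats: "cbfa" with length 4

4


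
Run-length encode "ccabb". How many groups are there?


Input: ccabb
Scanning for consecutive runs:
  Group 1: 'c' x 2 (positions 0-1)
  Group 2: 'a' x 1 (positions 2-2)
  Group 3: 'b' x 2 (positions 3-4)
Total groups: 3

3


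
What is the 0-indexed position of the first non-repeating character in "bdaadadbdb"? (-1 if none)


Input: bdaadadbdb
Character frequencies:
  'a': 3
  'b': 3
  'd': 4
Scanning left to right for freq == 1:
  Position 0 ('b'): freq=3, skip
  Position 1 ('d'): freq=4, skip
  Position 2 ('a'): freq=3, skip
  Position 3 ('a'): freq=3, skip
  Position 4 ('d'): freq=4, skip
  Position 5 ('a'): freq=3, skip
  Position 6 ('d'): freq=4, skip
  Position 7 ('b'): freq=3, skip
  Position 8 ('d'): freq=4, skip
  Position 9 ('b'): freq=3, skip
  No unique character found => answer = -1

-1


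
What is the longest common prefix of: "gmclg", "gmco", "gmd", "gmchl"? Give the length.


Words: gmclg, gmco, gmd, gmchl
  Position 0: all 'g' => match
  Position 1: all 'm' => match
  Position 2: ('c', 'c', 'd', 'c') => mismatch, stop
LCP = "gm" (length 2)

2


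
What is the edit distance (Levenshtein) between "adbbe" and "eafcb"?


Computing edit distance: "adbbe" -> "eafcb"
DP table:
           e    a    f    c    b
      0    1    2    3    4    5
  a   1    1    1    2    3    4
  d   2    2    2    2    3    4
  b   3    3    3    3    3    3
  b   4    4    4    4    4    3
  e   5    4    5    5    5    4
Edit distance = dp[5][5] = 4

4


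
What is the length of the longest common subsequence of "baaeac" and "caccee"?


LCS of "baaeac" and "caccee"
DP table:
           c    a    c    c    e    e
      0    0    0    0    0    0    0
  b   0    0    0    0    0    0    0
  a   0    0    1    1    1    1    1
  a   0    0    1    1    1    1    1
  e   0    0    1    1    1    2    2
  a   0    0    1    1    1    2    2
  c   0    1    1    2    2    2    2
LCS length = dp[6][6] = 2

2


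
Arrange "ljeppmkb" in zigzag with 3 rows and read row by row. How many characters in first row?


Zigzag "ljeppmkb" into 3 rows:
Placing characters:
  'l' => row 0
  'j' => row 1
  'e' => row 2
  'p' => row 1
  'p' => row 0
  'm' => row 1
  'k' => row 2
  'b' => row 1
Rows:
  Row 0: "lp"
  Row 1: "jpmb"
  Row 2: "ek"
First row length: 2

2


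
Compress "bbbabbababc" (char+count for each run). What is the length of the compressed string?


Input: bbbabbababc
Runs:
  'b' x 3 => "b3"
  'a' x 1 => "a1"
  'b' x 2 => "b2"
  'a' x 1 => "a1"
  'b' x 1 => "b1"
  'a' x 1 => "a1"
  'b' x 1 => "b1"
  'c' x 1 => "c1"
Compressed: "b3a1b2a1b1a1b1c1"
Compressed length: 16

16


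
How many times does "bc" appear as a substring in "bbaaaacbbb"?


Searching for "bc" in "bbaaaacbbb"
Scanning each position:
  Position 0: "bb" => no
  Position 1: "ba" => no
  Position 2: "aa" => no
  Position 3: "aa" => no
  Position 4: "aa" => no
  Position 5: "ac" => no
  Position 6: "cb" => no
  Position 7: "bb" => no
  Position 8: "bb" => no
Total occurrences: 0

0


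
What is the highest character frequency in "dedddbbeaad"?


Input: dedddbbeaad
Character counts:
  'a': 2
  'b': 2
  'd': 5
  'e': 2
Maximum frequency: 5

5


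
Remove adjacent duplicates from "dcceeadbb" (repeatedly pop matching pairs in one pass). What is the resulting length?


Input: dcceeadbb
Stack-based adjacent duplicate removal:
  Read 'd': push. Stack: d
  Read 'c': push. Stack: dc
  Read 'c': matches stack top 'c' => pop. Stack: d
  Read 'e': push. Stack: de
  Read 'e': matches stack top 'e' => pop. Stack: d
  Read 'a': push. Stack: da
  Read 'd': push. Stack: dad
  Read 'b': push. Stack: dadb
  Read 'b': matches stack top 'b' => pop. Stack: dad
Final stack: "dad" (length 3)

3


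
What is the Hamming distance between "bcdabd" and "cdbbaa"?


Comparing "bcdabd" and "cdbbaa" position by position:
  Position 0: 'b' vs 'c' => differ
  Position 1: 'c' vs 'd' => differ
  Position 2: 'd' vs 'b' => differ
  Position 3: 'a' vs 'b' => differ
  Position 4: 'b' vs 'a' => differ
  Position 5: 'd' vs 'a' => differ
Total differences (Hamming distance): 6

6


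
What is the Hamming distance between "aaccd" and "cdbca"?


Comparing "aaccd" and "cdbca" position by position:
  Position 0: 'a' vs 'c' => differ
  Position 1: 'a' vs 'd' => differ
  Position 2: 'c' vs 'b' => differ
  Position 3: 'c' vs 'c' => same
  Position 4: 'd' vs 'a' => differ
Total differences (Hamming distance): 4

4


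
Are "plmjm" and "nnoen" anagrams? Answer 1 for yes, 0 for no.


Strings: "plmjm", "nnoen"
Sorted first:  jlmmp
Sorted second: ennno
Differ at position 0: 'j' vs 'e' => not anagrams

0


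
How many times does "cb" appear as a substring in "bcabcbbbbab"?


Searching for "cb" in "bcabcbbbbab"
Scanning each position:
  Position 0: "bc" => no
  Position 1: "ca" => no
  Position 2: "ab" => no
  Position 3: "bc" => no
  Position 4: "cb" => MATCH
  Position 5: "bb" => no
  Position 6: "bb" => no
  Position 7: "bb" => no
  Position 8: "ba" => no
  Position 9: "ab" => no
Total occurrences: 1

1


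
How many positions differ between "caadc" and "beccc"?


Comparing "caadc" and "beccc" position by position:
  Position 0: 'c' vs 'b' => DIFFER
  Position 1: 'a' vs 'e' => DIFFER
  Position 2: 'a' vs 'c' => DIFFER
  Position 3: 'd' vs 'c' => DIFFER
  Position 4: 'c' vs 'c' => same
Positions that differ: 4

4


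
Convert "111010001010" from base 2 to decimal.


Input: "111010001010" in base 2
Positional expansion:
  Digit '1' (value 1) x 2^11 = 2048
  Digit '1' (value 1) x 2^10 = 1024
  Digit '1' (value 1) x 2^9 = 512
  Digit '0' (value 0) x 2^8 = 0
  Digit '1' (value 1) x 2^7 = 128
  Digit '0' (value 0) x 2^6 = 0
  Digit '0' (value 0) x 2^5 = 0
  Digit '0' (value 0) x 2^4 = 0
  Digit '1' (value 1) x 2^3 = 8
  Digit '0' (value 0) x 2^2 = 0
  Digit '1' (value 1) x 2^1 = 2
  Digit '0' (value 0) x 2^0 = 0
Sum = 3722

3722


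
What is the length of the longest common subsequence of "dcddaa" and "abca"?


LCS of "dcddaa" and "abca"
DP table:
           a    b    c    a
      0    0    0    0    0
  d   0    0    0    0    0
  c   0    0    0    1    1
  d   0    0    0    1    1
  d   0    0    0    1    1
  a   0    1    1    1    2
  a   0    1    1    1    2
LCS length = dp[6][4] = 2

2
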